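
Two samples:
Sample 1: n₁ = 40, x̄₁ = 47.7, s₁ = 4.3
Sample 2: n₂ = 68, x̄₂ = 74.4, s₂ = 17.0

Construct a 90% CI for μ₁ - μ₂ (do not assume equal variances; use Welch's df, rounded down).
(-30.31, -23.09)

Difference: x̄₁ - x̄₂ = -26.70
SE = √(s₁²/n₁ + s₂²/n₂) = √(4.3²/40 + 17.0²/68) = 2.1708
df = 80.73 → 80 (Welch–Satterthwaite, rounded down)
t* = 1.664

CI: -26.70 ± 1.664 · 2.1708 = -26.70 ± 3.61 = (-30.31, -23.09)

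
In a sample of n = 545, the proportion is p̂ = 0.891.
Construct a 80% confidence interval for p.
(0.874, 0.908)

Proportion CI:
SE = √(p̂(1-p̂)/n) = √(0.891 · 0.109 / 545) = 0.01335

z* = 1.282
Margin = z* · SE = 1.282 · 0.01335 = 0.0171

CI: 0.891 ± 0.0171 = (0.874, 0.908)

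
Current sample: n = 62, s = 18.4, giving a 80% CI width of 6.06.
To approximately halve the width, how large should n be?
n ≈ 248

CI width ∝ 1/√n
To reduce width by factor 2, need √n to grow by 2 → need 2² = 4 times as many samples.

Current: n = 62, width = 6.06
New: n = 248, width ≈ 3.00

Width reduced by factor of 6.06/3.00 = 2.02.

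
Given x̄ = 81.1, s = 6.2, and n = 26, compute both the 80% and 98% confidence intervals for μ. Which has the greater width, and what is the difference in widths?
98% CI is wider by 2.84

df = 25
80% CI: t* = 1.316, (79.50, 82.70), width = 2 · t* · s/√n = 3.20
98% CI: t* = 2.485, (78.08, 84.12), width = 2 · t* · s/√n = 6.04

The 98% CI is wider by 6.04 - 3.20 = 2.84.
Higher confidence requires a wider interval.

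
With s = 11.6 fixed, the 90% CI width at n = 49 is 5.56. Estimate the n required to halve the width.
n ≈ 196

CI width ∝ 1/√n
To reduce width by factor 2, need √n to grow by 2 → need 2² = 4 times as many samples.

Current: n = 49, width = 5.56
New: n = 196, width ≈ 2.74

Width reduced by factor of 5.56/2.74 = 2.03.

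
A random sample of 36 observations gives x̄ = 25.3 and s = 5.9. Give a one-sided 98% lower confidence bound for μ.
μ ≥ 23.20

Lower bound (one-sided):
t* = 2.133 (one-sided for 98%)
Lower bound = x̄ - t* · s/√n = 25.3 - 2.133 · 5.9/√36 = 23.20

We are 98% confident that μ ≥ 23.20.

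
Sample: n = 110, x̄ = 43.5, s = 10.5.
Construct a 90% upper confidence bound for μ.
μ ≤ 44.79

Upper bound (one-sided):
t* = 1.289 (one-sided for 90%)
Upper bound = x̄ + t* · s/√n = 43.5 + 1.289 · 10.5/√110 = 44.79

We are 90% confident that μ ≤ 44.79.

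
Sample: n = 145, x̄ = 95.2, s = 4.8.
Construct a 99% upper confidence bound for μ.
μ ≤ 96.14

Upper bound (one-sided):
t* = 2.353 (one-sided for 99%)
Upper bound = x̄ + t* · s/√n = 95.2 + 2.353 · 4.8/√145 = 96.14

We are 99% confident that μ ≤ 96.14.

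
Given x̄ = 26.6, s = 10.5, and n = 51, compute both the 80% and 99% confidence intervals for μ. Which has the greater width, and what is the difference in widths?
99% CI is wider by 4.05

df = 50
80% CI: t* = 1.299, (24.69, 28.51), width = 2 · t* · s/√n = 3.82
99% CI: t* = 2.678, (22.66, 30.54), width = 2 · t* · s/√n = 7.87

The 99% CI is wider by 7.87 - 3.82 = 4.05.
Higher confidence requires a wider interval.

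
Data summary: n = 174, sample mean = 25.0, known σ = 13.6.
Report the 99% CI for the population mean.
(22.34, 27.66)

z-interval (σ known):
z* = 2.576 for 99% confidence

Margin of error = z* · σ/√n = 2.576 · 13.6/√174 = 2.66

CI: (25.0 - 2.66, 25.0 + 2.66) = (22.34, 27.66)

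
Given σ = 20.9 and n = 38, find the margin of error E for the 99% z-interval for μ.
Margin of error = 8.73

Margin of error = z* · σ/√n
= 2.576 · 20.9/√38
= 2.576 · 20.9/6.1644
= 8.73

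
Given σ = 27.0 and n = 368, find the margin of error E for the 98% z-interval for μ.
Margin of error = 3.27

Margin of error = z* · σ/√n
= 2.326 · 27.0/√368
= 2.326 · 27.0/19.1833
= 3.27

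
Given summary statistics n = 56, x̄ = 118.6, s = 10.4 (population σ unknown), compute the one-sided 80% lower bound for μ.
μ ≥ 117.42

Lower bound (one-sided):
t* = 0.848 (one-sided for 80%)
Lower bound = x̄ - t* · s/√n = 118.6 - 0.848 · 10.4/√56 = 117.42

We are 80% confident that μ ≥ 117.42.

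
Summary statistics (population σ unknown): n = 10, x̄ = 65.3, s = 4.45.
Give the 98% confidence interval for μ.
(61.33, 69.27)

t-interval (σ unknown):
df = n - 1 = 9
t* = 2.821 for 98% confidence

Margin of error = t* · s/√n = 2.821 · 4.45/√10 = 3.97

CI: (61.33, 69.27)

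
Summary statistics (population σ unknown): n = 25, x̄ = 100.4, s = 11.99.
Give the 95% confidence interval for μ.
(95.45, 105.35)

t-interval (σ unknown):
df = n - 1 = 24
t* = 2.064 for 95% confidence

Margin of error = t* · s/√n = 2.064 · 11.99/√25 = 4.95

CI: (95.45, 105.35)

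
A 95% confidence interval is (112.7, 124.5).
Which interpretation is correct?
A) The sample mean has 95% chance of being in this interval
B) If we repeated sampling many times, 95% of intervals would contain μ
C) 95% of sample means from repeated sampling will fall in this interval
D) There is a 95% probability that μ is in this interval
B

A) Wrong — x̄ is observed and sits in the interval by construction.
B) Correct — this is the frequentist long-run coverage interpretation.
C) Wrong — coverage applies to intervals containing μ, not to future x̄ values.
D) Wrong — μ is fixed; the randomness lives in the interval, not in μ.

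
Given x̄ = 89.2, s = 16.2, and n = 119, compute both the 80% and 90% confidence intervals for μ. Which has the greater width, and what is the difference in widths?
90% CI is wider by 1.09

df = 118
80% CI: t* = 1.289, (87.29, 91.11), width = 2 · t* · s/√n = 3.83
90% CI: t* = 1.658, (86.74, 91.66), width = 2 · t* · s/√n = 4.92

The 90% CI is wider by 4.92 - 3.83 = 1.09.
Higher confidence requires a wider interval.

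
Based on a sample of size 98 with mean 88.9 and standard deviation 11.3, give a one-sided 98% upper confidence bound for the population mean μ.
μ ≤ 91.28

Upper bound (one-sided):
t* = 2.082 (one-sided for 98%)
Upper bound = x̄ + t* · s/√n = 88.9 + 2.082 · 11.3/√98 = 91.28

We are 98% confident that μ ≤ 91.28.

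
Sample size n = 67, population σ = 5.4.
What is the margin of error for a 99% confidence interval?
Margin of error = 1.70

Margin of error = z* · σ/√n
= 2.576 · 5.4/√67
= 2.576 · 5.4/8.1854
= 1.70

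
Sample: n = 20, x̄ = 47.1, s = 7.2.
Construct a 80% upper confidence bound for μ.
μ ≤ 48.49

Upper bound (one-sided):
t* = 0.861 (one-sided for 80%)
Upper bound = x̄ + t* · s/√n = 47.1 + 0.861 · 7.2/√20 = 48.49

We are 80% confident that μ ≤ 48.49.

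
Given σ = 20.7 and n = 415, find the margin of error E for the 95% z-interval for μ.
Margin of error = 1.99

Margin of error = z* · σ/√n
= 1.960 · 20.7/√415
= 1.960 · 20.7/20.3715
= 1.99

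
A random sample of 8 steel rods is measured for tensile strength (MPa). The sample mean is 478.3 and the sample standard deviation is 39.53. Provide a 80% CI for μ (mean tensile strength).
(458.52, 498.08)

t-interval (σ unknown):
df = n - 1 = 7
t* = 1.415 for 80% confidence

Margin of error = t* · s/√n = 1.415 · 39.53/√8 = 19.78

CI: (458.52, 498.08)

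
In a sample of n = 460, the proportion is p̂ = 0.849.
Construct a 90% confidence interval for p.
(0.822, 0.876)

Proportion CI:
SE = √(p̂(1-p̂)/n) = √(0.849 · 0.151 / 460) = 0.01669

z* = 1.645
Margin = z* · SE = 1.645 · 0.01669 = 0.0275

CI: 0.849 ± 0.0275 = (0.822, 0.876)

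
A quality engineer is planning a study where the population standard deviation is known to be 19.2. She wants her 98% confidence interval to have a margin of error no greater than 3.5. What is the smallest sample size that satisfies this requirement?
n ≥ 163

For margin E ≤ 3.5:
n ≥ (z* · σ / E)²
n ≥ (2.326 · 19.2 / 3.5)²
n ≥ 162.81

Minimum n = 163 (rounding up)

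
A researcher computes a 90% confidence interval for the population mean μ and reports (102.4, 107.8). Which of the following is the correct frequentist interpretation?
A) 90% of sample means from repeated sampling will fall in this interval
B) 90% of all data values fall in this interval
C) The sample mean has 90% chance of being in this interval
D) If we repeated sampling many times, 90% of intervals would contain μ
D

A) Wrong — coverage applies to intervals containing μ, not to future x̄ values.
B) Wrong — a CI is about the parameter μ, not individual data values.
C) Wrong — x̄ is observed and sits in the interval by construction.
D) Correct — this is the frequentist long-run coverage interpretation.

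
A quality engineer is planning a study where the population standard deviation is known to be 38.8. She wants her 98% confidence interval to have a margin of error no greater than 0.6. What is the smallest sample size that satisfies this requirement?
n ≥ 22625

For margin E ≤ 0.6:
n ≥ (z* · σ / E)²
n ≥ (2.326 · 38.8 / 0.6)²
n ≥ 22624.57

Minimum n = 22625 (rounding up)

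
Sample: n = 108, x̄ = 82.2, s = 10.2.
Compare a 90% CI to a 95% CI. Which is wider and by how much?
95% CI is wider by 0.63

df = 107
90% CI: t* = 1.659, (80.57, 83.83), width = 2 · t* · s/√n = 3.26
95% CI: t* = 1.982, (80.25, 84.15), width = 2 · t* · s/√n = 3.89

The 95% CI is wider by 3.89 - 3.26 = 0.63.
Higher confidence requires a wider interval.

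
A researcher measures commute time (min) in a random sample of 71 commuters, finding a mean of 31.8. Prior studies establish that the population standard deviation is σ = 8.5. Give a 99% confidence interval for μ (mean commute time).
(29.20, 34.40)

z-interval (σ known):
z* = 2.576 for 99% confidence

Margin of error = z* · σ/√n = 2.576 · 8.5/√71 = 2.60

CI: (31.8 - 2.60, 31.8 + 2.60) = (29.20, 34.40)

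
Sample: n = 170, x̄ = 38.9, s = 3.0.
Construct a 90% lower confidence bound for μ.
μ ≥ 38.60

Lower bound (one-sided):
t* = 1.287 (one-sided for 90%)
Lower bound = x̄ - t* · s/√n = 38.9 - 1.287 · 3.0/√170 = 38.60

We are 90% confident that μ ≥ 38.60.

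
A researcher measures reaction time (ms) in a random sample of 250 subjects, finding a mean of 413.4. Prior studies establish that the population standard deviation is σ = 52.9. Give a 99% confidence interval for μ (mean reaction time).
(404.78, 422.02)

z-interval (σ known):
z* = 2.576 for 99% confidence

Margin of error = z* · σ/√n = 2.576 · 52.9/√250 = 8.62

CI: (413.4 - 8.62, 413.4 + 8.62) = (404.78, 422.02)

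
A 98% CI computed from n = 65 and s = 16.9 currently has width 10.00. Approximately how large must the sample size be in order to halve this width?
n ≈ 260

CI width ∝ 1/√n
To reduce width by factor 2, need √n to grow by 2 → need 2² = 4 times as many samples.

Current: n = 65, width = 10.00
New: n = 260, width ≈ 4.91

Width reduced by factor of 10.00/4.91 = 2.04.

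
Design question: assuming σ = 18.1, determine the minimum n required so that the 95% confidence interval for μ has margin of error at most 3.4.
n ≥ 109

For margin E ≤ 3.4:
n ≥ (z* · σ / E)²
n ≥ (1.960 · 18.1 / 3.4)²
n ≥ 108.87

Minimum n = 109 (rounding up)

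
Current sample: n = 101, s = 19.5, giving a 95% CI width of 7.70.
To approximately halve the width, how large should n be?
n ≈ 404

CI width ∝ 1/√n
To reduce width by factor 2, need √n to grow by 2 → need 2² = 4 times as many samples.

Current: n = 101, width = 7.70
New: n = 404, width ≈ 3.81

Width reduced by factor of 7.70/3.81 = 2.02.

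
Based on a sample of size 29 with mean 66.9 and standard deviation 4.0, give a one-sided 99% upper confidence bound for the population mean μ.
μ ≤ 68.73

Upper bound (one-sided):
t* = 2.467 (one-sided for 99%)
Upper bound = x̄ + t* · s/√n = 66.9 + 2.467 · 4.0/√29 = 68.73

We are 99% confident that μ ≤ 68.73.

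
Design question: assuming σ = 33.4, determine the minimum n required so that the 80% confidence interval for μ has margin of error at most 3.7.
n ≥ 134

For margin E ≤ 3.7:
n ≥ (z* · σ / E)²
n ≥ (1.282 · 33.4 / 3.7)²
n ≥ 133.93

Minimum n = 134 (rounding up)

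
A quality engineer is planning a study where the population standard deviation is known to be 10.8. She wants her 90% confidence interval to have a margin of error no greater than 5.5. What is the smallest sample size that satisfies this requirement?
n ≥ 11

For margin E ≤ 5.5:
n ≥ (z* · σ / E)²
n ≥ (1.645 · 10.8 / 5.5)²
n ≥ 10.43

Minimum n = 11 (rounding up)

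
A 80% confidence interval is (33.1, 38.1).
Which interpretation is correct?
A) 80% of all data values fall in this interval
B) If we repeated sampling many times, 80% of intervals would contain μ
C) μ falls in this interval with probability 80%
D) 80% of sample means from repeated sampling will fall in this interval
B

A) Wrong — a CI is about the parameter μ, not individual data values.
B) Correct — this is the frequentist long-run coverage interpretation.
C) Wrong — μ is fixed; the randomness lives in the interval, not in μ.
D) Wrong — coverage applies to intervals containing μ, not to future x̄ values.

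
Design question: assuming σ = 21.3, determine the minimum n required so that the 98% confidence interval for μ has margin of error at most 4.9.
n ≥ 103

For margin E ≤ 4.9:
n ≥ (z* · σ / E)²
n ≥ (2.326 · 21.3 / 4.9)²
n ≥ 102.23

Minimum n = 103 (rounding up)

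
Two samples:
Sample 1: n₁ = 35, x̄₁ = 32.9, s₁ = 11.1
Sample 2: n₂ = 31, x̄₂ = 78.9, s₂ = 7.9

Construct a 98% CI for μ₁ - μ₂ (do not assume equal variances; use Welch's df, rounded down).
(-51.62, -40.38)

Difference: x̄₁ - x̄₂ = -46.00
SE = √(s₁²/n₁ + s₂²/n₂) = √(11.1²/35 + 7.9²/31) = 2.3523
df = 61.29 → 61 (Welch–Satterthwaite, rounded down)
t* = 2.389

CI: -46.00 ± 2.389 · 2.3523 = -46.00 ± 5.62 = (-51.62, -40.38)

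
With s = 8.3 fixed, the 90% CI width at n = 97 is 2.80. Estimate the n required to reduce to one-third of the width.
n ≈ 873

CI width ∝ 1/√n
To reduce width by factor 3, need √n to grow by 3 → need 3² = 9 times as many samples.

Current: n = 97, width = 2.80
New: n = 873, width ≈ 0.93

Width reduced by factor of 2.80/0.93 = 3.01.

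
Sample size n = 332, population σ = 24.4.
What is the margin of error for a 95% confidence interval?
Margin of error = 2.62

Margin of error = z* · σ/√n
= 1.960 · 24.4/√332
= 1.960 · 24.4/18.2209
= 2.62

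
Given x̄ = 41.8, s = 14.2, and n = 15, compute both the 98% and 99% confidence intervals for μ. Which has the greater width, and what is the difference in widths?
99% CI is wider by 2.59

df = 14
98% CI: t* = 2.624, (32.18, 51.42), width = 2 · t* · s/√n = 19.24
99% CI: t* = 2.977, (30.89, 52.71), width = 2 · t* · s/√n = 21.83

The 99% CI is wider by 21.83 - 19.24 = 2.59.
Higher confidence requires a wider interval.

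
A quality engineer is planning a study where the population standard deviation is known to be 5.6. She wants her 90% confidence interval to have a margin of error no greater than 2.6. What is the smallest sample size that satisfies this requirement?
n ≥ 13

For margin E ≤ 2.6:
n ≥ (z* · σ / E)²
n ≥ (1.645 · 5.6 / 2.6)²
n ≥ 12.55

Minimum n = 13 (rounding up)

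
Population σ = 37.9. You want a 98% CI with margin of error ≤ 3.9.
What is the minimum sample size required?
n ≥ 511

For margin E ≤ 3.9:
n ≥ (z* · σ / E)²
n ≥ (2.326 · 37.9 / 3.9)²
n ≥ 510.94

Minimum n = 511 (rounding up)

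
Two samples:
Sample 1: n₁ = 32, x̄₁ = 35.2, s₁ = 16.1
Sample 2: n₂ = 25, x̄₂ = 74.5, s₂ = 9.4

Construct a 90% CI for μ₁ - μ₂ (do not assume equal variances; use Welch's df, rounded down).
(-45.01, -33.59)

Difference: x̄₁ - x̄₂ = -39.30
SE = √(s₁²/n₁ + s₂²/n₂) = √(16.1²/32 + 9.4²/25) = 3.4110
df = 51.33 → 51 (Welch–Satterthwaite, rounded down)
t* = 1.675

CI: -39.30 ± 1.675 · 3.4110 = -39.30 ± 5.71 = (-45.01, -33.59)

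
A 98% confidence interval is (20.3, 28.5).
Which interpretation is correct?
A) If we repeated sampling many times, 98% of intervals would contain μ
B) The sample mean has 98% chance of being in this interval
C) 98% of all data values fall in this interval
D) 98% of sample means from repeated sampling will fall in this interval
A

A) Correct — this is the frequentist long-run coverage interpretation.
B) Wrong — x̄ is observed and sits in the interval by construction.
C) Wrong — a CI is about the parameter μ, not individual data values.
D) Wrong — coverage applies to intervals containing μ, not to future x̄ values.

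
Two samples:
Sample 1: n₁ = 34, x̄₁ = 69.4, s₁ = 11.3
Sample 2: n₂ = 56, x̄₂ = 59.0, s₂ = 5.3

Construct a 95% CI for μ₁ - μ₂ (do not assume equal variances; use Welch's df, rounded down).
(6.23, 14.57)

Difference: x̄₁ - x̄₂ = 10.40
SE = √(s₁²/n₁ + s₂²/n₂) = √(11.3²/34 + 5.3²/56) = 2.0633
df = 41.95 → 41 (Welch–Satterthwaite, rounded down)
t* = 2.020

CI: 10.40 ± 2.020 · 2.0633 = 10.40 ± 4.17 = (6.23, 14.57)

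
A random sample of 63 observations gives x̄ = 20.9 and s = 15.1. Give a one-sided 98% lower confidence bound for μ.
μ ≥ 16.91

Lower bound (one-sided):
t* = 2.098 (one-sided for 98%)
Lower bound = x̄ - t* · s/√n = 20.9 - 2.098 · 15.1/√63 = 16.91

We are 98% confident that μ ≥ 16.91.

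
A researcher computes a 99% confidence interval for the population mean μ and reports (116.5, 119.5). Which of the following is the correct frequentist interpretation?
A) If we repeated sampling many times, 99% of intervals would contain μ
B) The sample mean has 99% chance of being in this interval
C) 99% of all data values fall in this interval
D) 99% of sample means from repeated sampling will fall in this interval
A

A) Correct — this is the frequentist long-run coverage interpretation.
B) Wrong — x̄ is observed and sits in the interval by construction.
C) Wrong — a CI is about the parameter μ, not individual data values.
D) Wrong — coverage applies to intervals containing μ, not to future x̄ values.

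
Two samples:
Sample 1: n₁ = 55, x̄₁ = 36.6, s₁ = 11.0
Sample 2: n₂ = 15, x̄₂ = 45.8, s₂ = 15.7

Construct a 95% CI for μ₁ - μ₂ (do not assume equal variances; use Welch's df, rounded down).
(-18.31, -0.09)

Difference: x̄₁ - x̄₂ = -9.20
SE = √(s₁²/n₁ + s₂²/n₂) = √(11.0²/55 + 15.7²/15) = 4.3166
df = 17.92 → 17 (Welch–Satterthwaite, rounded down)
t* = 2.110

CI: -9.20 ± 2.110 · 4.3166 = -9.20 ± 9.11 = (-18.31, -0.09)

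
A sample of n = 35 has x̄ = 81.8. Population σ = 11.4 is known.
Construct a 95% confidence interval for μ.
(78.02, 85.58)

z-interval (σ known):
z* = 1.960 for 95% confidence

Margin of error = z* · σ/√n = 1.960 · 11.4/√35 = 3.78

CI: (81.8 - 3.78, 81.8 + 3.78) = (78.02, 85.58)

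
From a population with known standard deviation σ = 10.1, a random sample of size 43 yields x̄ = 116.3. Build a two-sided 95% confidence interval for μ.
(113.28, 119.32)

z-interval (σ known):
z* = 1.960 for 95% confidence

Margin of error = z* · σ/√n = 1.960 · 10.1/√43 = 3.02

CI: (116.3 - 3.02, 116.3 + 3.02) = (113.28, 119.32)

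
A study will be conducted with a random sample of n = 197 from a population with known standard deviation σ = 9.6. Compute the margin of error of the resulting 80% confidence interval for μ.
Margin of error = 0.88

Margin of error = z* · σ/√n
= 1.282 · 9.6/√197
= 1.282 · 9.6/14.0357
= 0.88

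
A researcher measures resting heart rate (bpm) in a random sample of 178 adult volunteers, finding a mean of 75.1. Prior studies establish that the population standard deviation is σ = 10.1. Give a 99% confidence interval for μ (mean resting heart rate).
(73.15, 77.05)

z-interval (σ known):
z* = 2.576 for 99% confidence

Margin of error = z* · σ/√n = 2.576 · 10.1/√178 = 1.95

CI: (75.1 - 1.95, 75.1 + 1.95) = (73.15, 77.05)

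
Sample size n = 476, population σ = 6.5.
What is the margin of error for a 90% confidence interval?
Margin of error = 0.49

Margin of error = z* · σ/√n
= 1.645 · 6.5/√476
= 1.645 · 6.5/21.8174
= 0.49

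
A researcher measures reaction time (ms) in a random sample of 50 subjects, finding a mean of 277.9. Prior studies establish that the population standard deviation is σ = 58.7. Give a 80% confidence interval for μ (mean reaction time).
(267.26, 288.54)

z-interval (σ known):
z* = 1.282 for 80% confidence

Margin of error = z* · σ/√n = 1.282 · 58.7/√50 = 10.64

CI: (277.9 - 10.64, 277.9 + 10.64) = (267.26, 288.54)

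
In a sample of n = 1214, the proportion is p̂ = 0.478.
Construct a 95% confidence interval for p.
(0.450, 0.506)

Proportion CI:
SE = √(p̂(1-p̂)/n) = √(0.478 · 0.522 / 1214) = 0.01434

z* = 1.960
Margin = z* · SE = 1.960 · 0.01434 = 0.0281

CI: 0.478 ± 0.0281 = (0.450, 0.506)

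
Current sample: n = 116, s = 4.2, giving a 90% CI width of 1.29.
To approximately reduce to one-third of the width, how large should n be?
n ≈ 1044

CI width ∝ 1/√n
To reduce width by factor 3, need √n to grow by 3 → need 3² = 9 times as many samples.

Current: n = 116, width = 1.29
New: n = 1044, width ≈ 0.43

Width reduced by factor of 1.29/0.43 = 3.00.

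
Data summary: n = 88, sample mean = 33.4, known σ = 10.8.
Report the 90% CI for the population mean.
(31.51, 35.29)

z-interval (σ known):
z* = 1.645 for 90% confidence

Margin of error = z* · σ/√n = 1.645 · 10.8/√88 = 1.89

CI: (33.4 - 1.89, 33.4 + 1.89) = (31.51, 35.29)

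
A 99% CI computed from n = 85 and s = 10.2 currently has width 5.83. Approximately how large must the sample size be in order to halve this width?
n ≈ 340

CI width ∝ 1/√n
To reduce width by factor 2, need √n to grow by 2 → need 2² = 4 times as many samples.

Current: n = 85, width = 5.83
New: n = 340, width ≈ 2.87

Width reduced by factor of 5.83/2.87 = 2.03.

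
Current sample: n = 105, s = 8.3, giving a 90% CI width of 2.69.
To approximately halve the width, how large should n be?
n ≈ 420

CI width ∝ 1/√n
To reduce width by factor 2, need √n to grow by 2 → need 2² = 4 times as many samples.

Current: n = 105, width = 2.69
New: n = 420, width ≈ 1.33

Width reduced by factor of 2.69/1.33 = 2.02.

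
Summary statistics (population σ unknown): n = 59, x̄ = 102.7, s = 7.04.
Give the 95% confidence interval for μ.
(100.87, 104.53)

t-interval (σ unknown):
df = n - 1 = 58
t* = 2.002 for 95% confidence

Margin of error = t* · s/√n = 2.002 · 7.04/√59 = 1.83

CI: (100.87, 104.53)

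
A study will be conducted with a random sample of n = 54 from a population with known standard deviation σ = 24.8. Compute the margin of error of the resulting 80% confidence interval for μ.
Margin of error = 4.33

Margin of error = z* · σ/√n
= 1.282 · 24.8/√54
= 1.282 · 24.8/7.3485
= 4.33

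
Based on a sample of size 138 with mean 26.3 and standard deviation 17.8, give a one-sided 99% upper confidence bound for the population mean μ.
μ ≤ 29.87

Upper bound (one-sided):
t* = 2.354 (one-sided for 99%)
Upper bound = x̄ + t* · s/√n = 26.3 + 2.354 · 17.8/√138 = 29.87

We are 99% confident that μ ≤ 29.87.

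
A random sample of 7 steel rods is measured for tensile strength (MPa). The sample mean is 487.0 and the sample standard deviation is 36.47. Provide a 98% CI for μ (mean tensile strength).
(443.68, 530.32)

t-interval (σ unknown):
df = n - 1 = 6
t* = 3.143 for 98% confidence

Margin of error = t* · s/√n = 3.143 · 36.47/√7 = 43.32

CI: (443.68, 530.32)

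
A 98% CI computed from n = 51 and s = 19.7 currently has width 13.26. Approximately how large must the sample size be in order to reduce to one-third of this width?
n ≈ 459

CI width ∝ 1/√n
To reduce width by factor 3, need √n to grow by 3 → need 3² = 9 times as many samples.

Current: n = 51, width = 13.26
New: n = 459, width ≈ 4.29

Width reduced by factor of 13.26/4.29 = 3.09.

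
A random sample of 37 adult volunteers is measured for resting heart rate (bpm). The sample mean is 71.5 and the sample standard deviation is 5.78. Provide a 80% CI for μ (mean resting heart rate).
(70.26, 72.74)

t-interval (σ unknown):
df = n - 1 = 36
t* = 1.306 for 80% confidence

Margin of error = t* · s/√n = 1.306 · 5.78/√37 = 1.24

CI: (70.26, 72.74)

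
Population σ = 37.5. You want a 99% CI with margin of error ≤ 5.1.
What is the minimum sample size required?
n ≥ 359

For margin E ≤ 5.1:
n ≥ (z* · σ / E)²
n ≥ (2.576 · 37.5 / 5.1)²
n ≥ 358.77

Minimum n = 359 (rounding up)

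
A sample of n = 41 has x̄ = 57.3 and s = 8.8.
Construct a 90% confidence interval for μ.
(54.99, 59.61)

t-interval (σ unknown):
df = n - 1 = 40
t* = 1.684 for 90% confidence

Margin of error = t* · s/√n = 1.684 · 8.8/√41 = 2.31

CI: (54.99, 59.61)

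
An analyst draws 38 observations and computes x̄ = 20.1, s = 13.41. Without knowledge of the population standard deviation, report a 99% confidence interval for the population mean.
(14.19, 26.01)

t-interval (σ unknown):
df = n - 1 = 37
t* = 2.715 for 99% confidence

Margin of error = t* · s/√n = 2.715 · 13.41/√38 = 5.91

CI: (14.19, 26.01)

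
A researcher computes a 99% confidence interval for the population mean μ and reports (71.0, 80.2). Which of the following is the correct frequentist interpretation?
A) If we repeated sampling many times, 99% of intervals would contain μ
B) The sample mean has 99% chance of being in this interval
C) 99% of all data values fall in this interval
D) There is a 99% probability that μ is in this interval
A

A) Correct — this is the frequentist long-run coverage interpretation.
B) Wrong — x̄ is observed and sits in the interval by construction.
C) Wrong — a CI is about the parameter μ, not individual data values.
D) Wrong — μ is fixed; the randomness lives in the interval, not in μ.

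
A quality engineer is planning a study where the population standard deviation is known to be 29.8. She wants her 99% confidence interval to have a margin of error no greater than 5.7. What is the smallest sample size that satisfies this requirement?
n ≥ 182

For margin E ≤ 5.7:
n ≥ (z* · σ / E)²
n ≥ (2.576 · 29.8 / 5.7)²
n ≥ 181.37

Minimum n = 182 (rounding up)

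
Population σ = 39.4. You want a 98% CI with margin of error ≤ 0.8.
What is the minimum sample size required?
n ≥ 13123

For margin E ≤ 0.8:
n ≥ (z* · σ / E)²
n ≥ (2.326 · 39.4 / 0.8)²
n ≥ 13122.96

Minimum n = 13123 (rounding up)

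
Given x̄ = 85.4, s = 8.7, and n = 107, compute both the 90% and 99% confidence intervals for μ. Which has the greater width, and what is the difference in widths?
99% CI is wider by 1.62

df = 106
90% CI: t* = 1.659, (84.00, 86.80), width = 2 · t* · s/√n = 2.79
99% CI: t* = 2.623, (83.19, 87.61), width = 2 · t* · s/√n = 4.41

The 99% CI is wider by 4.41 - 2.79 = 1.62.
Higher confidence requires a wider interval.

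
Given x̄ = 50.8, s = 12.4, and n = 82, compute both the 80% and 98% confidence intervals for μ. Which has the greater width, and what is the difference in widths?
98% CI is wider by 2.96

df = 81
80% CI: t* = 1.292, (49.03, 52.57), width = 2 · t* · s/√n = 3.54
98% CI: t* = 2.373, (47.55, 54.05), width = 2 · t* · s/√n = 6.50

The 98% CI is wider by 6.50 - 3.54 = 2.96.
Higher confidence requires a wider interval.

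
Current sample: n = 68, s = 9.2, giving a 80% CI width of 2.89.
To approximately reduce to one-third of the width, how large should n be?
n ≈ 612

CI width ∝ 1/√n
To reduce width by factor 3, need √n to grow by 3 → need 3² = 9 times as many samples.

Current: n = 68, width = 2.89
New: n = 612, width ≈ 0.95

Width reduced by factor of 2.89/0.95 = 3.04.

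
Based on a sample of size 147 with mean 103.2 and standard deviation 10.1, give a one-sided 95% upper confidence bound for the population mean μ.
μ ≤ 104.58

Upper bound (one-sided):
t* = 1.655 (one-sided for 95%)
Upper bound = x̄ + t* · s/√n = 103.2 + 1.655 · 10.1/√147 = 104.58

We are 95% confident that μ ≤ 104.58.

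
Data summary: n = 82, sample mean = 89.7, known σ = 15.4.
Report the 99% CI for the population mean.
(85.32, 94.08)

z-interval (σ known):
z* = 2.576 for 99% confidence

Margin of error = z* · σ/√n = 2.576 · 15.4/√82 = 4.38

CI: (89.7 - 4.38, 89.7 + 4.38) = (85.32, 94.08)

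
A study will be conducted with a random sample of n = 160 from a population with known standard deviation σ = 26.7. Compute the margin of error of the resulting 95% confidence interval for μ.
Margin of error = 4.14

Margin of error = z* · σ/√n
= 1.960 · 26.7/√160
= 1.960 · 26.7/12.6491
= 4.14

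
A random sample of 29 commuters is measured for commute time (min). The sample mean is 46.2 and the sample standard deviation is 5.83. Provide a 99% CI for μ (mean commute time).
(43.21, 49.19)

t-interval (σ unknown):
df = n - 1 = 28
t* = 2.763 for 99% confidence

Margin of error = t* · s/√n = 2.763 · 5.83/√29 = 2.99

CI: (43.21, 49.19)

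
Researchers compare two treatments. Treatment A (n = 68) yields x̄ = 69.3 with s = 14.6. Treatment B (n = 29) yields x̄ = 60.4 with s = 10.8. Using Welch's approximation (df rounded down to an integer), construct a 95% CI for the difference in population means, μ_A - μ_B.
(3.57, 14.23)

Difference: x̄₁ - x̄₂ = 8.90
SE = √(s₁²/n₁ + s₂²/n₂) = √(14.6²/68 + 10.8²/29) = 2.6752
df = 70.70 → 70 (Welch–Satterthwaite, rounded down)
t* = 1.994

CI: 8.90 ± 1.994 · 2.6752 = 8.90 ± 5.33 = (3.57, 14.23)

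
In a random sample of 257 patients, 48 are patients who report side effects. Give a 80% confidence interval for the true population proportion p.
(0.156, 0.218)

Proportion CI:
p̂ = 48/257 = 0.18677
SE = √(p̂(1-p̂)/n) = √(0.18677 · 0.81323 / 257) = 0.02431

z* = 1.282
Margin = z* · SE = 1.282 · 0.02431 = 0.0312

CI: 0.18677 ± 0.0312 = (0.156, 0.218)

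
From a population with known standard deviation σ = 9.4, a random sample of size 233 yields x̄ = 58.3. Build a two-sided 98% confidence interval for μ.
(56.87, 59.73)

z-interval (σ known):
z* = 2.326 for 98% confidence

Margin of error = z* · σ/√n = 2.326 · 9.4/√233 = 1.43

CI: (58.3 - 1.43, 58.3 + 1.43) = (56.87, 59.73)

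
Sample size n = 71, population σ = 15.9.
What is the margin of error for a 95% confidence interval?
Margin of error = 3.70

Margin of error = z* · σ/√n
= 1.960 · 15.9/√71
= 1.960 · 15.9/8.4261
= 3.70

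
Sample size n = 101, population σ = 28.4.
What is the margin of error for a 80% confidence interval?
Margin of error = 3.62

Margin of error = z* · σ/√n
= 1.282 · 28.4/√101
= 1.282 · 28.4/10.0499
= 3.62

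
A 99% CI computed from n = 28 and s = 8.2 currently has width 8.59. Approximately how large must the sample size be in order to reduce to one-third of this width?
n ≈ 252

CI width ∝ 1/√n
To reduce width by factor 3, need √n to grow by 3 → need 3² = 9 times as many samples.

Current: n = 28, width = 8.59
New: n = 252, width ≈ 2.68

Width reduced by factor of 8.59/2.68 = 3.21.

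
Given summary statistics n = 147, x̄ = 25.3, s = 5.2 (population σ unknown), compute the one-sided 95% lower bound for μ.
μ ≥ 24.59

Lower bound (one-sided):
t* = 1.655 (one-sided for 95%)
Lower bound = x̄ - t* · s/√n = 25.3 - 1.655 · 5.2/√147 = 24.59

We are 95% confident that μ ≥ 24.59.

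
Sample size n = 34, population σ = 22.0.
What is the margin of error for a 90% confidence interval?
Margin of error = 6.21

Margin of error = z* · σ/√n
= 1.645 · 22.0/√34
= 1.645 · 22.0/5.8310
= 6.21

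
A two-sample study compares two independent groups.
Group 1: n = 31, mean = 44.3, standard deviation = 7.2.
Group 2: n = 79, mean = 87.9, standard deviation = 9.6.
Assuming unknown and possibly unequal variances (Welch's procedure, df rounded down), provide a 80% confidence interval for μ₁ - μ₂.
(-45.78, -41.42)

Difference: x̄₁ - x̄₂ = -43.60
SE = √(s₁²/n₁ + s₂²/n₂) = √(7.2²/31 + 9.6²/79) = 1.6849
df = 72.83 → 72 (Welch–Satterthwaite, rounded down)
t* = 1.293

CI: -43.60 ± 1.293 · 1.6849 = -43.60 ± 2.18 = (-45.78, -41.42)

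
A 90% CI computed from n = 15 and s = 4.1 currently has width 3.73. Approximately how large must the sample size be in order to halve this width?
n ≈ 60

CI width ∝ 1/√n
To reduce width by factor 2, need √n to grow by 2 → need 2² = 4 times as many samples.

Current: n = 15, width = 3.73
New: n = 60, width ≈ 1.77

Width reduced by factor of 3.73/1.77 = 2.11.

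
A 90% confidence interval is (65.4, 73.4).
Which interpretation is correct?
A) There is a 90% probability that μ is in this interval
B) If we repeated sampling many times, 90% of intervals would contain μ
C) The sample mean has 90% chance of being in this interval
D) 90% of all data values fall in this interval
B

A) Wrong — μ is fixed; the randomness lives in the interval, not in μ.
B) Correct — this is the frequentist long-run coverage interpretation.
C) Wrong — x̄ is observed and sits in the interval by construction.
D) Wrong — a CI is about the parameter μ, not individual data values.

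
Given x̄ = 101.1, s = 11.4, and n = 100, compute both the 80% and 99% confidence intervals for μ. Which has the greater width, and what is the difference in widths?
99% CI is wider by 3.05

df = 99
80% CI: t* = 1.290, (99.63, 102.57), width = 2 · t* · s/√n = 2.94
99% CI: t* = 2.626, (98.11, 104.09), width = 2 · t* · s/√n = 5.99

The 99% CI is wider by 5.99 - 2.94 = 3.05.
Higher confidence requires a wider interval.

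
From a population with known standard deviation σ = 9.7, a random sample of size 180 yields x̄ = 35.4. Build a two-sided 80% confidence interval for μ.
(34.47, 36.33)

z-interval (σ known):
z* = 1.282 for 80% confidence

Margin of error = z* · σ/√n = 1.282 · 9.7/√180 = 0.93

CI: (35.4 - 0.93, 35.4 + 0.93) = (34.47, 36.33)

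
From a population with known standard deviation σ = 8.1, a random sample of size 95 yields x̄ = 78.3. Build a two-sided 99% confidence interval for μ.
(76.16, 80.44)

z-interval (σ known):
z* = 2.576 for 99% confidence

Margin of error = z* · σ/√n = 2.576 · 8.1/√95 = 2.14

CI: (78.3 - 2.14, 78.3 + 2.14) = (76.16, 80.44)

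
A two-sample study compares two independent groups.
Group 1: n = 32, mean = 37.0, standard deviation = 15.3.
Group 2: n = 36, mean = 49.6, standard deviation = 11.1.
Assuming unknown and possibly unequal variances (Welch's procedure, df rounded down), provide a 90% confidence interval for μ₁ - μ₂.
(-18.08, -7.12)

Difference: x̄₁ - x̄₂ = -12.60
SE = √(s₁²/n₁ + s₂²/n₂) = √(15.3²/32 + 11.1²/36) = 3.2769
df = 55.95 → 55 (Welch–Satterthwaite, rounded down)
t* = 1.673

CI: -12.60 ± 1.673 · 3.2769 = -12.60 ± 5.48 = (-18.08, -7.12)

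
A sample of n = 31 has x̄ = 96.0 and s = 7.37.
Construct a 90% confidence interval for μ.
(93.75, 98.25)

t-interval (σ unknown):
df = n - 1 = 30
t* = 1.697 for 90% confidence

Margin of error = t* · s/√n = 1.697 · 7.37/√31 = 2.25

CI: (93.75, 98.25)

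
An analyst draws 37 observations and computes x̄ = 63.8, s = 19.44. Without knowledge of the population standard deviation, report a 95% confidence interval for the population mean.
(57.32, 70.28)

t-interval (σ unknown):
df = n - 1 = 36
t* = 2.028 for 95% confidence

Margin of error = t* · s/√n = 2.028 · 19.44/√37 = 6.48

CI: (57.32, 70.28)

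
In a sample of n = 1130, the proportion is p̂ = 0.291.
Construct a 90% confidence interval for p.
(0.269, 0.313)

Proportion CI:
SE = √(p̂(1-p̂)/n) = √(0.291 · 0.709 / 1130) = 0.01351

z* = 1.645
Margin = z* · SE = 1.645 · 0.01351 = 0.0222

CI: 0.291 ± 0.0222 = (0.269, 0.313)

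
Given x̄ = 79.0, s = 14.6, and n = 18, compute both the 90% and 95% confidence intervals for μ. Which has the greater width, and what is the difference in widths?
95% CI is wider by 2.54

df = 17
90% CI: t* = 1.740, (73.01, 84.99), width = 2 · t* · s/√n = 11.98
95% CI: t* = 2.110, (71.74, 86.26), width = 2 · t* · s/√n = 14.52

The 95% CI is wider by 14.52 - 11.98 = 2.54.
Higher confidence requires a wider interval.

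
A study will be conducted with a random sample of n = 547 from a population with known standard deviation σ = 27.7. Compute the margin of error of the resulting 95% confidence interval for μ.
Margin of error = 2.32

Margin of error = z* · σ/√n
= 1.960 · 27.7/√547
= 1.960 · 27.7/23.3880
= 2.32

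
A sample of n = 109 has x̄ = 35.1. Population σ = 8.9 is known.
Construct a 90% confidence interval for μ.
(33.70, 36.50)

z-interval (σ known):
z* = 1.645 for 90% confidence

Margin of error = z* · σ/√n = 1.645 · 8.9/√109 = 1.40

CI: (35.1 - 1.40, 35.1 + 1.40) = (33.70, 36.50)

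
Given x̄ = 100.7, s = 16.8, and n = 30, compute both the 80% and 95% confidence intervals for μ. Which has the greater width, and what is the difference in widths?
95% CI is wider by 4.51

df = 29
80% CI: t* = 1.311, (96.68, 104.72), width = 2 · t* · s/√n = 8.04
95% CI: t* = 2.045, (94.43, 106.97), width = 2 · t* · s/√n = 12.55

The 95% CI is wider by 12.55 - 8.04 = 4.51.
Higher confidence requires a wider interval.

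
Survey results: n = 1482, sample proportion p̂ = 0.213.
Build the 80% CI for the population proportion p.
(0.199, 0.227)

Proportion CI:
SE = √(p̂(1-p̂)/n) = √(0.213 · 0.787 / 1482) = 0.01064

z* = 1.282
Margin = z* · SE = 1.282 · 0.01064 = 0.0136

CI: 0.213 ± 0.0136 = (0.199, 0.227)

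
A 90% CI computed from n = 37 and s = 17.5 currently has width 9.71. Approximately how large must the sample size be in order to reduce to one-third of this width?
n ≈ 333

CI width ∝ 1/√n
To reduce width by factor 3, need √n to grow by 3 → need 3² = 9 times as many samples.

Current: n = 37, width = 9.71
New: n = 333, width ≈ 3.16

Width reduced by factor of 9.71/3.16 = 3.07.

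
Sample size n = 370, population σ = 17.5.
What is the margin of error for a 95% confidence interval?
Margin of error = 1.78

Margin of error = z* · σ/√n
= 1.960 · 17.5/√370
= 1.960 · 17.5/19.2354
= 1.78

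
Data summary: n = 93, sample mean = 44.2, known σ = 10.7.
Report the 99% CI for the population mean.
(41.34, 47.06)

z-interval (σ known):
z* = 2.576 for 99% confidence

Margin of error = z* · σ/√n = 2.576 · 10.7/√93 = 2.86

CI: (44.2 - 2.86, 44.2 + 2.86) = (41.34, 47.06)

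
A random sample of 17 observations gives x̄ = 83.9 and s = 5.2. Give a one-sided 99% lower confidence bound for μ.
μ ≥ 80.64

Lower bound (one-sided):
t* = 2.583 (one-sided for 99%)
Lower bound = x̄ - t* · s/√n = 83.9 - 2.583 · 5.2/√17 = 80.64

We are 99% confident that μ ≥ 80.64.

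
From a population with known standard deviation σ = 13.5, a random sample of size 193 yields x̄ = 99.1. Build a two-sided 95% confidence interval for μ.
(97.20, 101.00)

z-interval (σ known):
z* = 1.960 for 95% confidence

Margin of error = z* · σ/√n = 1.960 · 13.5/√193 = 1.90

CI: (99.1 - 1.90, 99.1 + 1.90) = (97.20, 101.00)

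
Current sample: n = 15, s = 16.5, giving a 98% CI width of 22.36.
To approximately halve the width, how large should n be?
n ≈ 60

CI width ∝ 1/√n
To reduce width by factor 2, need √n to grow by 2 → need 2² = 4 times as many samples.

Current: n = 15, width = 22.36
New: n = 60, width ≈ 10.19

Width reduced by factor of 22.36/10.19 = 2.19.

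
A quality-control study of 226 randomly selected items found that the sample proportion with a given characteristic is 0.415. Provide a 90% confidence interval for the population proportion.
(0.361, 0.469)

Proportion CI:
SE = √(p̂(1-p̂)/n) = √(0.415 · 0.585 / 226) = 0.03278

z* = 1.645
Margin = z* · SE = 1.645 · 0.03278 = 0.0539

CI: 0.415 ± 0.0539 = (0.361, 0.469)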